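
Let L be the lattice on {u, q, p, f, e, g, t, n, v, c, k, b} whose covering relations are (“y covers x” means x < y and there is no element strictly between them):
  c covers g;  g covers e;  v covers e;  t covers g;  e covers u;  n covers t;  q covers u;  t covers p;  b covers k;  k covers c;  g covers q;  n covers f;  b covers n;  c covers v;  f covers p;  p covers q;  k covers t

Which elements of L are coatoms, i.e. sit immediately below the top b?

k, n

The coatoms are exactly the elements covered by b: k, n.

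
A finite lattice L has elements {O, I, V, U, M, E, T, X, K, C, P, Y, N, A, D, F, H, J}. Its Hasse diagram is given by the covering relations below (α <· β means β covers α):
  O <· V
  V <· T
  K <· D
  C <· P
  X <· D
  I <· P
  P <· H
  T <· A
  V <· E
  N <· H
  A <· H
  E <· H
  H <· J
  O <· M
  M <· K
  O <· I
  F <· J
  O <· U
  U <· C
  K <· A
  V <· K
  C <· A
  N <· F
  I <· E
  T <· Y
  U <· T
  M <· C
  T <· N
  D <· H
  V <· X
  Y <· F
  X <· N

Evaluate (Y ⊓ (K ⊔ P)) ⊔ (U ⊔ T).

T

K ∨ P = H
Y ∧ H = T
U ∨ T = T
T ∨ T = T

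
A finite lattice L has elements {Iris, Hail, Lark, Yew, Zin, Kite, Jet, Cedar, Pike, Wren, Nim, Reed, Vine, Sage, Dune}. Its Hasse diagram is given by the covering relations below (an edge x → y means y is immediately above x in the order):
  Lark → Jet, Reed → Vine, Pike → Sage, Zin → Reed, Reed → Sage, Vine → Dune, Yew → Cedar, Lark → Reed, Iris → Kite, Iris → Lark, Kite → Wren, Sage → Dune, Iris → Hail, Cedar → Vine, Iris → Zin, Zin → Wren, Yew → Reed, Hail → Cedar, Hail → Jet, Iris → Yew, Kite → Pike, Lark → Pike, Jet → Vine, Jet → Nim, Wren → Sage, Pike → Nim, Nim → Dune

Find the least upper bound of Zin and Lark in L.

Common upper bounds of {Zin, Lark}: Dune, Reed, Sage, Vine.
The least among these is Reed.

Reed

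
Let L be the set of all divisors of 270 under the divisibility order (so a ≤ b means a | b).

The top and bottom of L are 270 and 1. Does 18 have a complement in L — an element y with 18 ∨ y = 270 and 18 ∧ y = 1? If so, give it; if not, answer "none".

none

For every candidate y, either 18 ∨ y ≠ 270 or 18 ∧ y ≠ 1; no complement exists.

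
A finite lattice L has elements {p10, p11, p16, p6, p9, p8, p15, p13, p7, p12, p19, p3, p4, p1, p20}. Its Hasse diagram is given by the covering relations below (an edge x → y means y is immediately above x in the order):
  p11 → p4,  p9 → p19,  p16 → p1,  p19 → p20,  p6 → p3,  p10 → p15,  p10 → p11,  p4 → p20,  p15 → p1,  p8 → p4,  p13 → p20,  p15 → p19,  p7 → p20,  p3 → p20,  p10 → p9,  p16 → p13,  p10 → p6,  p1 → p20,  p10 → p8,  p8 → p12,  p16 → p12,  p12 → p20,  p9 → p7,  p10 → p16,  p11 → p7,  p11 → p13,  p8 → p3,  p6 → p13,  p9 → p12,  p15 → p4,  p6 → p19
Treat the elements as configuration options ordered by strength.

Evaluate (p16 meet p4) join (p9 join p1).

p16 ∧ p4 = p10
p9 ∨ p1 = p20
p10 ∨ p20 = p20

p20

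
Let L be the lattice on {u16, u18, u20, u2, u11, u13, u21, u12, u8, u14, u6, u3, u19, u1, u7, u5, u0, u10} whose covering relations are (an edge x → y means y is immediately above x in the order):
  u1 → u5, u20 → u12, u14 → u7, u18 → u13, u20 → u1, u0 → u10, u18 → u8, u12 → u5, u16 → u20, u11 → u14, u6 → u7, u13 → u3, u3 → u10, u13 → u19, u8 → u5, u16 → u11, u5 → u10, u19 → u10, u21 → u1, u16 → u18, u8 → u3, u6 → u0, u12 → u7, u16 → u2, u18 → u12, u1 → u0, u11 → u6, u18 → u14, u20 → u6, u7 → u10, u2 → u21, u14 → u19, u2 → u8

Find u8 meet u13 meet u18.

Common lower bounds of {u8, u13, u18}: u16, u18.
The greatest among these is u18.

u18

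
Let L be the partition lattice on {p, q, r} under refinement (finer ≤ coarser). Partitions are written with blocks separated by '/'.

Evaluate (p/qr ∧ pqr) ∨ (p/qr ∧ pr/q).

p/qr ∧ pqr = p/qr
p/qr ∧ pr/q = p/q/r
p/qr ∨ p/q/r = p/qr

p/qr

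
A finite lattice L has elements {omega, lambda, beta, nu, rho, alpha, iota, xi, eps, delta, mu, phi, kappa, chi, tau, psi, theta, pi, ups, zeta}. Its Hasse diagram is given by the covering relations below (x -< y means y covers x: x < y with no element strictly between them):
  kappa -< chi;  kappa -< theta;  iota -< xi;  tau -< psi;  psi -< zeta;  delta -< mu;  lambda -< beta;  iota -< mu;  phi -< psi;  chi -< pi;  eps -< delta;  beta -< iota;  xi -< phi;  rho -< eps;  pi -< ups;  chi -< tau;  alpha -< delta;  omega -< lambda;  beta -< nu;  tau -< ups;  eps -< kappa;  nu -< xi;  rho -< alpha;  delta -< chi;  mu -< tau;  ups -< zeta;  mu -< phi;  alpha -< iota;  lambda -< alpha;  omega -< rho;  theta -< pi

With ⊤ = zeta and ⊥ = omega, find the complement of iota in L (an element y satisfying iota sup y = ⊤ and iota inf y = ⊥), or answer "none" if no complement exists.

For every candidate y, either iota ∨ y ≠ zeta or iota ∧ y ≠ omega; no complement exists.

none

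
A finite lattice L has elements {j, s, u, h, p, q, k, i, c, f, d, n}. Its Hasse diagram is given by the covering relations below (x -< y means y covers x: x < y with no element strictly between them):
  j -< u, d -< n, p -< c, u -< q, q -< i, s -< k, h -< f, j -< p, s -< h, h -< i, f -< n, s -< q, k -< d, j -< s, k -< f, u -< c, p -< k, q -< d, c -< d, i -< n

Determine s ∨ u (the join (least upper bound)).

Common upper bounds of {s, u}: d, i, n, q.
The least among these is q.

q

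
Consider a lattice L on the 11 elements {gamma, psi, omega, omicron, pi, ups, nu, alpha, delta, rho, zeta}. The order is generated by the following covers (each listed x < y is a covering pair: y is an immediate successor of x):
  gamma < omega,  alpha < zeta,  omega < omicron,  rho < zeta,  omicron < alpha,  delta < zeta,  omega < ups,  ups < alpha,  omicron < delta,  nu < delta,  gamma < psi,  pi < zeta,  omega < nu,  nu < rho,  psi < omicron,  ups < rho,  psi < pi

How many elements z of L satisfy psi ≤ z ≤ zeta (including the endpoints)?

The interval [psi, zeta] = {alpha, delta, omicron, pi, psi, zeta}, which has 6 elements.

6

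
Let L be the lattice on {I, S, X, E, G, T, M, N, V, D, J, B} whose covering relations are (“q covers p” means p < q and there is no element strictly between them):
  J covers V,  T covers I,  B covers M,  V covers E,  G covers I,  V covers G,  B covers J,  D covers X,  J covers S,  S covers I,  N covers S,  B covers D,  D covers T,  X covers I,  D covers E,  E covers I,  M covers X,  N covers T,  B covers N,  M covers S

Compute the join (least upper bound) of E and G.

Common upper bounds of {E, G}: B, J, V.
The least among these is V.

V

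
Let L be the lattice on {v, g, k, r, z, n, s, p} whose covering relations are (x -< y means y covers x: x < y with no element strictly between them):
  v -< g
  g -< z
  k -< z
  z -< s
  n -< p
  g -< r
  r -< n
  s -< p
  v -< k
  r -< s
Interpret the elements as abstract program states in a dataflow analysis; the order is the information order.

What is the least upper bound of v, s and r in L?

s

Common upper bounds of {v, s, r}: p, s.
The least among these is s.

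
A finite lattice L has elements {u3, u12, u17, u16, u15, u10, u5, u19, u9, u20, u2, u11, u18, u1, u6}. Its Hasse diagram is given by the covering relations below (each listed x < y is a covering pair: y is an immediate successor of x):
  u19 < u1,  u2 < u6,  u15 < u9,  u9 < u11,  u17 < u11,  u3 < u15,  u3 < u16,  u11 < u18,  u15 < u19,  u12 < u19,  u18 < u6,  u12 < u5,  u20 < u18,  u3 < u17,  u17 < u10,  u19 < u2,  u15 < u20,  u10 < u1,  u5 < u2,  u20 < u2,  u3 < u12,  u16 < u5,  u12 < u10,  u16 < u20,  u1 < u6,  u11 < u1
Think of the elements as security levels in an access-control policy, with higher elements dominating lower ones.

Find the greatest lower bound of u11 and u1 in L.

u11

Common lower bounds of {u11, u1}: u11, u15, u17, u3, u9.
The greatest among these is u11.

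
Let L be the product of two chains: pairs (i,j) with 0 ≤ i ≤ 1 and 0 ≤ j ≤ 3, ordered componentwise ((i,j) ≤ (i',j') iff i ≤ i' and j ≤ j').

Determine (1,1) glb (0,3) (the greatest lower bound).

(0,1)

In a product of chains, the meet is componentwise min, giving (0,1).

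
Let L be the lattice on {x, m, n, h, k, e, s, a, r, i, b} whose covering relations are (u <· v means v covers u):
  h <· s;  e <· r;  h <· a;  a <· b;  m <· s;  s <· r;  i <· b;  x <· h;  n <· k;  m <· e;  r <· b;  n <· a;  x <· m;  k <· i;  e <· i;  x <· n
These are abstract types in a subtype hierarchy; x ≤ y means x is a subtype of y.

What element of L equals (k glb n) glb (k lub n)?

k ∧ n = n
k ∨ n = k
n ∧ k = n

n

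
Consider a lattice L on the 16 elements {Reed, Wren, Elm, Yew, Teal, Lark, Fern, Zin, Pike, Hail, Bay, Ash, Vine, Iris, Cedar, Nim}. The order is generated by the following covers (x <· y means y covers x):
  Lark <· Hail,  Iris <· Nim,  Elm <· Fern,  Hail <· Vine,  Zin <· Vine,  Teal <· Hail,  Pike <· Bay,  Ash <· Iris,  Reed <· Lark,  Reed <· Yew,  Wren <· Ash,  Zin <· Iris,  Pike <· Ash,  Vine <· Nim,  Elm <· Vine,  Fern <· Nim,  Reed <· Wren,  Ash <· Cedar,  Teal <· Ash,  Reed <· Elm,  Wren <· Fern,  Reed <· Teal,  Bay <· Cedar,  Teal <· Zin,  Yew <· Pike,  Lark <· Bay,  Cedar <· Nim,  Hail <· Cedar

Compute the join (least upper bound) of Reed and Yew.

Yew

Common upper bounds of {Reed, Yew}: Ash, Bay, Cedar, Iris, Nim, Pike, Yew.
The least among these is Yew.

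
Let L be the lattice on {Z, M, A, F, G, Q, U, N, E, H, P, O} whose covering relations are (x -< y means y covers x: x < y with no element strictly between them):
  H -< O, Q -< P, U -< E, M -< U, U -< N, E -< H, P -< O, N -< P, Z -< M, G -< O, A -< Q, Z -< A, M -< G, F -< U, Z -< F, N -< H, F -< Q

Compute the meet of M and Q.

Common lower bounds of {M, Q}: Z.
The greatest among these is Z.

Z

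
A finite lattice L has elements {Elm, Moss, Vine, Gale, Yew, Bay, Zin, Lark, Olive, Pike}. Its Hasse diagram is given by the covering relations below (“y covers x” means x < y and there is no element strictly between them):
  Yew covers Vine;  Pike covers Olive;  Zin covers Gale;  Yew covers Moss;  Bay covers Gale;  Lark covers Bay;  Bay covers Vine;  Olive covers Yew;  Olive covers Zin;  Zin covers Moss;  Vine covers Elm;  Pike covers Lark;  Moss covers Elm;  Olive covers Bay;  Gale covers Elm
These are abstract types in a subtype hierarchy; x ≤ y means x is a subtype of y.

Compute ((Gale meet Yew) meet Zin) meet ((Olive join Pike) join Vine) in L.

Gale ∧ Yew = Elm
Elm ∧ Zin = Elm
Olive ∨ Pike = Pike
Pike ∨ Vine = Pike
Elm ∧ Pike = Elm

Elm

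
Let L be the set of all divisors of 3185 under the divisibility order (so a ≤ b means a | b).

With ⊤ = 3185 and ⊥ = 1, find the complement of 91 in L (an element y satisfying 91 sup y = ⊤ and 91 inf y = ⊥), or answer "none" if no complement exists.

none

For every candidate y, either 91 ∨ y ≠ 3185 or 91 ∧ y ≠ 1; no complement exists.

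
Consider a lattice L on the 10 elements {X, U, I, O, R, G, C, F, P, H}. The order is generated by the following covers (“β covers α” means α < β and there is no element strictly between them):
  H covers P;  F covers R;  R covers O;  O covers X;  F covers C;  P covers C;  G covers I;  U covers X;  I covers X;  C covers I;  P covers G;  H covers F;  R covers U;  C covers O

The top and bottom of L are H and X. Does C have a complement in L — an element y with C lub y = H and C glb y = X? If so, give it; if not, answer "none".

none

For every candidate y, either C ∨ y ≠ H or C ∧ y ≠ X; no complement exists.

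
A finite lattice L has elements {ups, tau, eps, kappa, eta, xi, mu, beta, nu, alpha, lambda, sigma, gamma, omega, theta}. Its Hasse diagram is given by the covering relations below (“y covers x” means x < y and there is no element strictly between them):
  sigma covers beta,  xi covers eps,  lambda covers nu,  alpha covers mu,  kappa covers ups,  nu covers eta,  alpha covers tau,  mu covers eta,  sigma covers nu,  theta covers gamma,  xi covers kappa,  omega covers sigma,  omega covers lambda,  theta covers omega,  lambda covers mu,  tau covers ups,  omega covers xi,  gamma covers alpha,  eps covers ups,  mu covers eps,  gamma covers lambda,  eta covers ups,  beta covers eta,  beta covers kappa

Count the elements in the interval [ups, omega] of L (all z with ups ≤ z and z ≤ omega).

The interval [ups, omega] = {beta, eps, eta, kappa, lambda, mu, nu, omega, sigma, ups, xi}, which has 11 elements.

11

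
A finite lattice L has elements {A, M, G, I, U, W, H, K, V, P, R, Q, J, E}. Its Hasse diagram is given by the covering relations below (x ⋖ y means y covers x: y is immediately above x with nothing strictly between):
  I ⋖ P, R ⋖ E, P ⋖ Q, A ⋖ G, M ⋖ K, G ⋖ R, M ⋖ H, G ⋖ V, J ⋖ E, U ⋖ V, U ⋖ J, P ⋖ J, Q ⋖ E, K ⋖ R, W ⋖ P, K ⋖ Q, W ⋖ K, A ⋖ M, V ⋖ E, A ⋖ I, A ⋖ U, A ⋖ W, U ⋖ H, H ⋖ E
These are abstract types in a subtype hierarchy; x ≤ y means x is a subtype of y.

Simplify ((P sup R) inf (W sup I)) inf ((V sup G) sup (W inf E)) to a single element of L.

P

P ∨ R = E
W ∨ I = P
E ∧ P = P
V ∨ G = V
W ∧ E = W
V ∨ W = E
P ∧ E = P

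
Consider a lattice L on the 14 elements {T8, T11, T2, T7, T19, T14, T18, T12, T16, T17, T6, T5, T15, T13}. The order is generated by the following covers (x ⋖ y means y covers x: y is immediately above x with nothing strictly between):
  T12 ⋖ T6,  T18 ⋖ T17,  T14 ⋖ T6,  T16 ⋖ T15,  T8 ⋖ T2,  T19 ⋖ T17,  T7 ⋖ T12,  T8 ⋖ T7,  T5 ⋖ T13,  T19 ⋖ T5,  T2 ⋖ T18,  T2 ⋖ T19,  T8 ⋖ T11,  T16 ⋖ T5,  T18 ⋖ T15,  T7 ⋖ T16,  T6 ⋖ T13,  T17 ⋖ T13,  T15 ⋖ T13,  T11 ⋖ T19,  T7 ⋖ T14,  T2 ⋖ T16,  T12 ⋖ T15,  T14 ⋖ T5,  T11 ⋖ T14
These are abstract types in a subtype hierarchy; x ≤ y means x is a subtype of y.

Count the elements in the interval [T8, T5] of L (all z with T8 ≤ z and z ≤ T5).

8

The interval [T8, T5] = {T11, T14, T16, T19, T2, T5, T7, T8}, which has 8 elements.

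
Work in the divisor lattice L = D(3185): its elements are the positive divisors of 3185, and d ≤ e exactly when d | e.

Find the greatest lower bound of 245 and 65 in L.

Common lower bounds of {245, 65}: 1, 5.
The greatest among these is 5.

5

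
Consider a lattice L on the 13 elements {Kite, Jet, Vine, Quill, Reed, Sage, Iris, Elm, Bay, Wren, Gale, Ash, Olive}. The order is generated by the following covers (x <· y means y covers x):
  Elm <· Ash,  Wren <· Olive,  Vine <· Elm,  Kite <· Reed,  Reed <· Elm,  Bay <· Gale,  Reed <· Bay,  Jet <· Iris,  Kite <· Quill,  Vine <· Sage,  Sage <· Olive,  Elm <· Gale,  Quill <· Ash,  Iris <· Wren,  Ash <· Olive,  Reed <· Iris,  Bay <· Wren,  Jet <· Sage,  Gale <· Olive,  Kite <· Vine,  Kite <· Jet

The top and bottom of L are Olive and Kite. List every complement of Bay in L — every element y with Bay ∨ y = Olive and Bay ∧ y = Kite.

Quill, Sage

Need y with Bay ∨ y = Olive and Bay ∧ y = Kite.
Checking each element gives: Quill, Sage.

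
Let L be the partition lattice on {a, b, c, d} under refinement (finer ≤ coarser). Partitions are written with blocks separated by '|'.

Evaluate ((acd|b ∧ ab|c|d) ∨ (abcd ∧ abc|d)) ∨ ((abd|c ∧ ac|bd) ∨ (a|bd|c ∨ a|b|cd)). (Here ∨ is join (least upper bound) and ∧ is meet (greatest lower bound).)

abcd

acd|b ∧ ab|c|d = a|b|c|d
abcd ∧ abc|d = abc|d
a|b|c|d ∨ abc|d = abc|d
abd|c ∧ ac|bd = a|bd|c
a|bd|c ∨ a|b|cd = a|bcd
a|bd|c ∨ a|bcd = a|bcd
abc|d ∨ a|bcd = abcd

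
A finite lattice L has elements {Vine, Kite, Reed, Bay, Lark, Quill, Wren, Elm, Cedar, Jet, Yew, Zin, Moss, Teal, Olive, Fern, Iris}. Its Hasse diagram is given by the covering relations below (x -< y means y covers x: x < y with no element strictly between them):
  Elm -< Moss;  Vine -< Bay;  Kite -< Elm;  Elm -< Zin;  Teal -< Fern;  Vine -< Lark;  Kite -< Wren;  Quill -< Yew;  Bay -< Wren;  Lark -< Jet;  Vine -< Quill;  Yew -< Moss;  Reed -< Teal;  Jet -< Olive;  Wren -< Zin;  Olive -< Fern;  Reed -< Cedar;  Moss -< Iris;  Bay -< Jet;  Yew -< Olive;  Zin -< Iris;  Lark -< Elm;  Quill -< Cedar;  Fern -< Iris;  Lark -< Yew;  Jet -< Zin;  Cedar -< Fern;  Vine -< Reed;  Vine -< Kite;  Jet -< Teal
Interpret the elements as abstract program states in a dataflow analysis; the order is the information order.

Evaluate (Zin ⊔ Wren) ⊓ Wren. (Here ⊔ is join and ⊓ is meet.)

Wren

Zin ∨ Wren = Zin
Zin ∧ Wren = Wren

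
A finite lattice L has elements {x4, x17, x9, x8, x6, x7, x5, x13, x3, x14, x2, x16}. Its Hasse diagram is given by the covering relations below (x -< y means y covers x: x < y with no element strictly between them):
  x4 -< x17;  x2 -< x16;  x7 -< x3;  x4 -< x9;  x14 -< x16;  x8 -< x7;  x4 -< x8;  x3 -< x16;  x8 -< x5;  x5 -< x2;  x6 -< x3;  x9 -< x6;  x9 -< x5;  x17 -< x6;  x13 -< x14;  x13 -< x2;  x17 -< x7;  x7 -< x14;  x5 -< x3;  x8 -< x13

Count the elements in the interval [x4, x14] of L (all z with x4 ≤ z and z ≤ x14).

The interval [x4, x14] = {x13, x14, x17, x4, x7, x8}, which has 6 elements.

6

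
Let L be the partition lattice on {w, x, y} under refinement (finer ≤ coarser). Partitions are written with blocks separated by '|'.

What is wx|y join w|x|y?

The join of wx|y and w|x|y merges any blocks that overlap across the partitions, giving wx|y.

wx|y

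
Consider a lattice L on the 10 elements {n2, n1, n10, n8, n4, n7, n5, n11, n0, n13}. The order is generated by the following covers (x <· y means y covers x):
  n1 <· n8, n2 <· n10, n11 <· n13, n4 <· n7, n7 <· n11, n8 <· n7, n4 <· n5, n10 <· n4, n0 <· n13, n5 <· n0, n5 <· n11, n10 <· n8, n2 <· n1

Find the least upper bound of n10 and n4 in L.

Common upper bounds of {n10, n4}: n0, n11, n13, n4, n5, n7.
The least among these is n4.

n4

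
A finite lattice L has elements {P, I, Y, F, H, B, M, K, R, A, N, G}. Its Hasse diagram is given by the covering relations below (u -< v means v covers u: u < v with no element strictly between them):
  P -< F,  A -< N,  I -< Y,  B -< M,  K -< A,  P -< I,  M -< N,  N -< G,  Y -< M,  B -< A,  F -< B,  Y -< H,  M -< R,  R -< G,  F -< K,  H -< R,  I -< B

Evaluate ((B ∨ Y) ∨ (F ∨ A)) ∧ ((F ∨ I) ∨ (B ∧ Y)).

B

B ∨ Y = M
F ∨ A = A
M ∨ A = N
F ∨ I = B
B ∧ Y = I
B ∨ I = B
N ∧ B = B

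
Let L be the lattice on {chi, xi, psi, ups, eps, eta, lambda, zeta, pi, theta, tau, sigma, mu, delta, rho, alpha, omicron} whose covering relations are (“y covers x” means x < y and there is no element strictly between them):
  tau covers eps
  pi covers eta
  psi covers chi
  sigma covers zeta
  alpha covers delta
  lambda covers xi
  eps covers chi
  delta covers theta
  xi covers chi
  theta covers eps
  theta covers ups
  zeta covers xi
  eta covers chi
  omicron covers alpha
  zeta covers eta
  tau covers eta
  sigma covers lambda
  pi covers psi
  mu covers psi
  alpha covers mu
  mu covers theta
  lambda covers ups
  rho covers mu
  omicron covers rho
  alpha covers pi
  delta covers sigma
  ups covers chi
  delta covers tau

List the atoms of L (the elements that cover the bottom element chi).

The atoms are exactly the elements that cover chi: eps, eta, psi, ups, xi.

eps, eta, psi, ups, xi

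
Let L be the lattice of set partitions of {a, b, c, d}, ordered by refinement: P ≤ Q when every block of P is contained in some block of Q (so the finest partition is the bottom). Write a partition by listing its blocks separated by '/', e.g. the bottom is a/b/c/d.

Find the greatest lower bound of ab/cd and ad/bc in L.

a/b/c/d

The meet (common refinement) of ab/cd and ad/bc intersects blocks pairwise, giving a/b/c/d.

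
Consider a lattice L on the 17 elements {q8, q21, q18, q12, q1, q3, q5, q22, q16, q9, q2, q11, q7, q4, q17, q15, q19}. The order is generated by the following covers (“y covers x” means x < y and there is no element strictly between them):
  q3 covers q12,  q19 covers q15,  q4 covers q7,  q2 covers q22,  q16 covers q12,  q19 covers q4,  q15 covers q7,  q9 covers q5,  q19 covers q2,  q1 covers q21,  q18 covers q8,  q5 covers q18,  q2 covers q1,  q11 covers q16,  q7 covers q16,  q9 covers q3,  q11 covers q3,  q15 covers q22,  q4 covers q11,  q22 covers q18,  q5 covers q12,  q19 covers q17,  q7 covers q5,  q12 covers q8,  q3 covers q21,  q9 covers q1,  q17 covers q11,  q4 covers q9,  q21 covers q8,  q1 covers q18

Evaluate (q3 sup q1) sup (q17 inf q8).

q9

q3 ∨ q1 = q9
q17 ∧ q8 = q8
q9 ∨ q8 = q9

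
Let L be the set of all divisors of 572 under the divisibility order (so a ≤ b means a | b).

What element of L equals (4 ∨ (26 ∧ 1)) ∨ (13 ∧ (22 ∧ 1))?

26 ∧ 1 = 1
4 ∨ 1 = 4
22 ∧ 1 = 1
13 ∧ 1 = 1
4 ∨ 1 = 4

4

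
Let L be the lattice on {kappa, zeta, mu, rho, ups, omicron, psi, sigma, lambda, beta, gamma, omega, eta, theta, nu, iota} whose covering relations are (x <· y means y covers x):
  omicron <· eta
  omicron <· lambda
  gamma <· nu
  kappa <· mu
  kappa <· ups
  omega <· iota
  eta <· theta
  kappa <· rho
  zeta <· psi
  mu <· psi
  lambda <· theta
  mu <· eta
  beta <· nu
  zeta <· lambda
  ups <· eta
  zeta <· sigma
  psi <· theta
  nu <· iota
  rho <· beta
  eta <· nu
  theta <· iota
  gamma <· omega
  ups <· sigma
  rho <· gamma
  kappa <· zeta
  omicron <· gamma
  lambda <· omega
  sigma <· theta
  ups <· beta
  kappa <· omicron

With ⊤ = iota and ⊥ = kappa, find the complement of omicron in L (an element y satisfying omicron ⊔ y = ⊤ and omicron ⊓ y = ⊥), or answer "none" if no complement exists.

For every candidate y, either omicron ∨ y ≠ iota or omicron ∧ y ≠ kappa; no complement exists.

none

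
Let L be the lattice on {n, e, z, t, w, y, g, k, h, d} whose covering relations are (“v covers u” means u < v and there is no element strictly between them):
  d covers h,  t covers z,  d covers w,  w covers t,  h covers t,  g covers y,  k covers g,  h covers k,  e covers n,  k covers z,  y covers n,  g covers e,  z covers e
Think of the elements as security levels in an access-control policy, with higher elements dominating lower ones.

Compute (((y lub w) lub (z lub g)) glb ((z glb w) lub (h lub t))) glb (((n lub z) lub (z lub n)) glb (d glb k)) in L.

y ∨ w = d
z ∨ g = k
d ∨ k = d
z ∧ w = z
h ∨ t = h
z ∨ h = h
d ∧ h = h
n ∨ z = z
z ∨ n = z
z ∨ z = z
d ∧ k = k
z ∧ k = z
h ∧ z = z

z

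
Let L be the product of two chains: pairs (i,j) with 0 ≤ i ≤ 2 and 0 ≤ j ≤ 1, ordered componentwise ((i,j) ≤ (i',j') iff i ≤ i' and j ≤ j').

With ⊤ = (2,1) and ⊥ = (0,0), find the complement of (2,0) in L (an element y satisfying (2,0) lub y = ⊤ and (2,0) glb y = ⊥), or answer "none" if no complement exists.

(0,1)

Need y with (2,0) ∨ y = (2,1) and (2,0) ∧ y = (0,0).
Checking each element gives: (0,1).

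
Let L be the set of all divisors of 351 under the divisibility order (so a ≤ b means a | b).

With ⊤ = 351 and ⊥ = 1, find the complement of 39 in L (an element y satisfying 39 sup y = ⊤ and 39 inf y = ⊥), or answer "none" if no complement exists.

none

For every candidate y, either 39 ∨ y ≠ 351 or 39 ∧ y ≠ 1; no complement exists.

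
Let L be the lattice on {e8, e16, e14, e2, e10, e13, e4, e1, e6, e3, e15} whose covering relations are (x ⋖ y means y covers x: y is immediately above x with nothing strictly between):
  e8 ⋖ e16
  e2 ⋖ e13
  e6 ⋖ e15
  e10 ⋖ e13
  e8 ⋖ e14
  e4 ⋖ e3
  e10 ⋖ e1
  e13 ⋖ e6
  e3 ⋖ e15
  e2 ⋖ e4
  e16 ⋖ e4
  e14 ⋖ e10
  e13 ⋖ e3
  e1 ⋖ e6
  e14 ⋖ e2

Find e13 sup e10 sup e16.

Common upper bounds of {e13, e10, e16}: e15, e3.
The least among these is e3.

e3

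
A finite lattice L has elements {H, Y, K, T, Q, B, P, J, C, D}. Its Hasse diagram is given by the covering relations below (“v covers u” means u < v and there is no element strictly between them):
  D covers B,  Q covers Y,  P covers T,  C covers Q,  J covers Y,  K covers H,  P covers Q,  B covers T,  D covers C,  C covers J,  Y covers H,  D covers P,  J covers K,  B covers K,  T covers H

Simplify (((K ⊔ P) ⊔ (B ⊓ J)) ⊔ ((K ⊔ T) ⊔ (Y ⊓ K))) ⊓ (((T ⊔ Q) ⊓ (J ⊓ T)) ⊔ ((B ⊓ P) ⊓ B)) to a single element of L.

K ∨ P = D
B ∧ J = K
D ∨ K = D
K ∨ T = B
Y ∧ K = H
B ∨ H = B
D ∨ B = D
T ∨ Q = P
J ∧ T = H
P ∧ H = H
B ∧ P = T
T ∧ B = T
H ∨ T = T
D ∧ T = T

T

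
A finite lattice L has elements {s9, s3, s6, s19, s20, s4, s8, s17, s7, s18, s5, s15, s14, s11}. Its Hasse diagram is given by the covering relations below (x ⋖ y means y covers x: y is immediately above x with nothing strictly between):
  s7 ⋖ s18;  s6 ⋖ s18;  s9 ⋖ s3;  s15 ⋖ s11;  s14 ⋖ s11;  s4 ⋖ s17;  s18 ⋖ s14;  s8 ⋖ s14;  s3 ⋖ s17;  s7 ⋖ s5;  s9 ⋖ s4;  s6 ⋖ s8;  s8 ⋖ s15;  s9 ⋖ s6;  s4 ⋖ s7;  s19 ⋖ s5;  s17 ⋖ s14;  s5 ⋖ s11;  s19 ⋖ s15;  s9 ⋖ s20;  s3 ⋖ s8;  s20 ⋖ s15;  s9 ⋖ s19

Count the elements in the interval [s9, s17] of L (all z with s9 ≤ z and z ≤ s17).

The interval [s9, s17] = {s17, s3, s4, s9}, which has 4 elements.

4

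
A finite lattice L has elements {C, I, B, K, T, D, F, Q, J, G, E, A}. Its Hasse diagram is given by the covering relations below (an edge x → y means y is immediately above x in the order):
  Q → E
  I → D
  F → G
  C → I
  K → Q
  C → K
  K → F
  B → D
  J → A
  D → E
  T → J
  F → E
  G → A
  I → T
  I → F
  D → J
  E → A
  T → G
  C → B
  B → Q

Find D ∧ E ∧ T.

Common lower bounds of {D, E, T}: C, I.
The greatest among these is I.

I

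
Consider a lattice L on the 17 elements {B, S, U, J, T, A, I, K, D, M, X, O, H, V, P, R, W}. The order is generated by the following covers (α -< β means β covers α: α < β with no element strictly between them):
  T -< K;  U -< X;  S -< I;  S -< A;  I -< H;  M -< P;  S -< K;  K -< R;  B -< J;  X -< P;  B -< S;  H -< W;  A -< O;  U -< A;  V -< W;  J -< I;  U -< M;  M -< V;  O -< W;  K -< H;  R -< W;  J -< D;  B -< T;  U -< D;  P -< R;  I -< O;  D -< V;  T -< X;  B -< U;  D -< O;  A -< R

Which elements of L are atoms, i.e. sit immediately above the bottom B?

The atoms are exactly the elements that cover B: J, S, T, U.

J, S, T, U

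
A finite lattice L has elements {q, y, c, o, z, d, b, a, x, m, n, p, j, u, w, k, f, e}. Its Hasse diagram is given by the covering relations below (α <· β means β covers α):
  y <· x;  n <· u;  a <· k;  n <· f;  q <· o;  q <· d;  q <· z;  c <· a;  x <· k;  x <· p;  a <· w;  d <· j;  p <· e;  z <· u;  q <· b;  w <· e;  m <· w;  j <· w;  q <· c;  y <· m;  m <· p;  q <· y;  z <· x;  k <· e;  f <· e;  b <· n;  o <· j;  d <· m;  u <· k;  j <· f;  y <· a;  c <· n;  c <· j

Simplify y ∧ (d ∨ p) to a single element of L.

y

d ∨ p = p
y ∧ p = y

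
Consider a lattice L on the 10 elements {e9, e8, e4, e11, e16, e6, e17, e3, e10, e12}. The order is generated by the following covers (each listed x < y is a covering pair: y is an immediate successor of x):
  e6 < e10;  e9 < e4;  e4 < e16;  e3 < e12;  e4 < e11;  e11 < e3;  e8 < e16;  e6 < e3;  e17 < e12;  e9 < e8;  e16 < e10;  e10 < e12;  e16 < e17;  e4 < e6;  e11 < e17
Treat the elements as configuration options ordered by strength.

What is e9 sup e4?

e4

Common upper bounds of {e9, e4}: e10, e11, e12, e16, e17, e3, e4, e6.
The least among these is e4.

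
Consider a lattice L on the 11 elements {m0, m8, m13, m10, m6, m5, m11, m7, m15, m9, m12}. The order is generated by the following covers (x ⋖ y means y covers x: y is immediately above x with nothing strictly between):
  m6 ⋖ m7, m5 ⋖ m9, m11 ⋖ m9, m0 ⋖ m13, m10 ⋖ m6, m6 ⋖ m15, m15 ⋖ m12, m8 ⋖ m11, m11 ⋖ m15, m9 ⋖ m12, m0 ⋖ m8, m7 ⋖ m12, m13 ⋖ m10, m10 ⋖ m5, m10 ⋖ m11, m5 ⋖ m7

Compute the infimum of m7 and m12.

Common lower bounds of {m7, m12}: m0, m10, m13, m5, m6, m7.
The greatest among these is m7.

m7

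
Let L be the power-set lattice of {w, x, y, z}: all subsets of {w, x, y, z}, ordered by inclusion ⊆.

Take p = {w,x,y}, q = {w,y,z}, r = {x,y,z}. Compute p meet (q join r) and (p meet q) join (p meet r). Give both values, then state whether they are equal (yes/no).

q join r = {w,x,y,z}, so p meet (q join r) = {w,x,y} meet {w,x,y,z} = {w,x,y}.
p meet q = {w,y} and p meet r = {x,y}, so (p meet q) join (p meet r) = {w,y} join {x,y} = {w,x,y}.
Equal: yes.

{w,x,y}; {w,x,y}; yes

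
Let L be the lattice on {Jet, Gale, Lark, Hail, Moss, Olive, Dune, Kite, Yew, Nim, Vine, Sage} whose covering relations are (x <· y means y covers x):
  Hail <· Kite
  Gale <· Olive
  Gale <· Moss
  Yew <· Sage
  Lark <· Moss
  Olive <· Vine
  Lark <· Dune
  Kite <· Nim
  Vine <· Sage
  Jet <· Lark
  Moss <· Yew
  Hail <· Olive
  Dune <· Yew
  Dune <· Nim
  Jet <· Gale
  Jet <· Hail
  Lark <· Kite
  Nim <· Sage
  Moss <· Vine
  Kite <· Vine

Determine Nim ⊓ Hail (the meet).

Common lower bounds of {Nim, Hail}: Hail, Jet.
The greatest among these is Hail.

Hail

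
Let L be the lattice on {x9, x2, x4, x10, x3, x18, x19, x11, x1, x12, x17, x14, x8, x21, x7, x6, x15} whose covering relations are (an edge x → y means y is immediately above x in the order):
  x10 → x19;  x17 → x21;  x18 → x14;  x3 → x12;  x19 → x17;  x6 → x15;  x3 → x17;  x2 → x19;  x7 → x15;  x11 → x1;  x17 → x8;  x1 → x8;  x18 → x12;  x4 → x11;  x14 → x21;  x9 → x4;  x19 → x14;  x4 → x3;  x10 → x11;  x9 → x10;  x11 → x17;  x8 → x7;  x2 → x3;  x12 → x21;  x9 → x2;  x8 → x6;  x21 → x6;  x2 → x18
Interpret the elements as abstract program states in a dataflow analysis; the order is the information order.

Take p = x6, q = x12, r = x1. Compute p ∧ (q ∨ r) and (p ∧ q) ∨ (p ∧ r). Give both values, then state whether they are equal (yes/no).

x6; x6; yes

q ∨ r = x6, so p ∧ (q ∨ r) = x6 ∧ x6 = x6.
p ∧ q = x12 and p ∧ r = x1, so (p ∧ q) ∨ (p ∧ r) = x12 ∨ x1 = x6.
Equal: yes.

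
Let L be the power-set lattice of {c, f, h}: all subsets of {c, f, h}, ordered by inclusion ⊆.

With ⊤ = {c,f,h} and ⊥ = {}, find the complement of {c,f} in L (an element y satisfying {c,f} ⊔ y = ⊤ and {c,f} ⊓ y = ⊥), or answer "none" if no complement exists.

Need y with {c,f} ∨ y = {c,f,h} and {c,f} ∧ y = {}.
Checking each element gives: {h}.

{h}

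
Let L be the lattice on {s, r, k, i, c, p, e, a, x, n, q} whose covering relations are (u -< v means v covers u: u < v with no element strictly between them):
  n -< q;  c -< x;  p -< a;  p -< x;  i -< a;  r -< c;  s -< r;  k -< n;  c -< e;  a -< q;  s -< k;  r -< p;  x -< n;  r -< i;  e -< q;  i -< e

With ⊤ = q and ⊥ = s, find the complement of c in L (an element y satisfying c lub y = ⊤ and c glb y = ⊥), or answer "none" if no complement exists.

none

For every candidate y, either c ∨ y ≠ q or c ∧ y ≠ s; no complement exists.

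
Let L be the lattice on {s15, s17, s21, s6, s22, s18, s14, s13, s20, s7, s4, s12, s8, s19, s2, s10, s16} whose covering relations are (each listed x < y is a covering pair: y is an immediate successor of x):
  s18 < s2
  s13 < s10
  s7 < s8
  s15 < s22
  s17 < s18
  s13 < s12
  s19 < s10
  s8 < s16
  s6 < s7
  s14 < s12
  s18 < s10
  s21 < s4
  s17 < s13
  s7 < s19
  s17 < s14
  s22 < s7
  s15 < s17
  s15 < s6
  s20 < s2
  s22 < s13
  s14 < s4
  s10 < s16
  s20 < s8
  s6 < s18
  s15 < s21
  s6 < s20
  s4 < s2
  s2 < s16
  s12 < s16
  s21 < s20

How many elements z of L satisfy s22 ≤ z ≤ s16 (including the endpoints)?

The interval [s22, s16] = {s10, s12, s13, s16, s19, s22, s7, s8}, which has 8 elements.

8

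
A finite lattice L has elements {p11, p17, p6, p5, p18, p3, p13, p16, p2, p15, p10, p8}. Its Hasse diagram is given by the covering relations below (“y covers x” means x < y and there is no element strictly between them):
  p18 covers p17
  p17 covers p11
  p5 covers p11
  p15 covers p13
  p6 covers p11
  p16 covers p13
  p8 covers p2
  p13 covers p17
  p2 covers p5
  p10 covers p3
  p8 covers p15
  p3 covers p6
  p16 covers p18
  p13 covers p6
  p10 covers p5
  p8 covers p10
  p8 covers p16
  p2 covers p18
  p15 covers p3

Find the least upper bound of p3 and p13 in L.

p15

Common upper bounds of {p3, p13}: p15, p8.
The least among these is p15.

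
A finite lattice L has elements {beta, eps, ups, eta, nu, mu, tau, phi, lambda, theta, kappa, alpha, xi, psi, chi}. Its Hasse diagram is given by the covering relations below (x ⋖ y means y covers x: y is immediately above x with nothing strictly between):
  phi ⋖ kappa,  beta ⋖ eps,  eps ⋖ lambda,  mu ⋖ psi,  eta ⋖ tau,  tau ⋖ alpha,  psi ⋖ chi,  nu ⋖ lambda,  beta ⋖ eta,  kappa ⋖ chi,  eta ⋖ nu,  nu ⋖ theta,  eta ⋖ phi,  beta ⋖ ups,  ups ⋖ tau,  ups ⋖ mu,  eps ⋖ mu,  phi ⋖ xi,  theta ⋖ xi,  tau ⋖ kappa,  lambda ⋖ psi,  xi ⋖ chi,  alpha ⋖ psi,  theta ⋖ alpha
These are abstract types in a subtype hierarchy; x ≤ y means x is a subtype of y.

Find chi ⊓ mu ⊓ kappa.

ups

Common lower bounds of {chi, mu, kappa}: beta, ups.
The greatest among these is ups.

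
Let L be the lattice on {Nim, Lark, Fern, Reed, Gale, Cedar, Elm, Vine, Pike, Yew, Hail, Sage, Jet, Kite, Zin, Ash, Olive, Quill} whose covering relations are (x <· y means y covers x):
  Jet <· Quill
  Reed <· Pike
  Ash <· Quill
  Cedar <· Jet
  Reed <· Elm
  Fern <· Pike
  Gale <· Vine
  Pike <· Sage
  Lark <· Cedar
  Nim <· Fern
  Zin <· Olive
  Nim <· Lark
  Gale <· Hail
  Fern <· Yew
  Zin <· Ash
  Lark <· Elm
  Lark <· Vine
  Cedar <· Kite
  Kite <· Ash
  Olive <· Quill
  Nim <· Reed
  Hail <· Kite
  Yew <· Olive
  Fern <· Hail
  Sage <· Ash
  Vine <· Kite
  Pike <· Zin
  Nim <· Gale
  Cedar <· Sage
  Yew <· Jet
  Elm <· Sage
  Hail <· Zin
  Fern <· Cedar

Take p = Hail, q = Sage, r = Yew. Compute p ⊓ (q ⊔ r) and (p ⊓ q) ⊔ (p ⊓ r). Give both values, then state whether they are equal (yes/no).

q ⊔ r = Quill, so p ⊓ (q ⊔ r) = Hail ⊓ Quill = Hail.
p ⊓ q = Fern and p ⊓ r = Fern, so (p ⊓ q) ⊔ (p ⊓ r) = Fern ⊔ Fern = Fern.
Equal: no.

Hail; Fern; no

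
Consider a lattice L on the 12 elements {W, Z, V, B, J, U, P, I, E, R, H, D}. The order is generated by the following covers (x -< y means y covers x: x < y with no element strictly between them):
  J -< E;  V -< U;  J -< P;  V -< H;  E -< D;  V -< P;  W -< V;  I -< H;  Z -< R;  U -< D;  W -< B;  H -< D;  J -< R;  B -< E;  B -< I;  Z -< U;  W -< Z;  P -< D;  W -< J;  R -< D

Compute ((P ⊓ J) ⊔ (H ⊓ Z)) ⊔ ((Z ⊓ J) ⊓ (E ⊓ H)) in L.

P ∧ J = J
H ∧ Z = W
J ∨ W = J
Z ∧ J = W
E ∧ H = B
W ∧ B = W
J ∨ W = J

J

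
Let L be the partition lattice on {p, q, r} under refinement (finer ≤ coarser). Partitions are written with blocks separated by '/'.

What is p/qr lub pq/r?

Common upper bounds of {p/qr, pq/r}: pqr.
The least among these is pqr.

pqr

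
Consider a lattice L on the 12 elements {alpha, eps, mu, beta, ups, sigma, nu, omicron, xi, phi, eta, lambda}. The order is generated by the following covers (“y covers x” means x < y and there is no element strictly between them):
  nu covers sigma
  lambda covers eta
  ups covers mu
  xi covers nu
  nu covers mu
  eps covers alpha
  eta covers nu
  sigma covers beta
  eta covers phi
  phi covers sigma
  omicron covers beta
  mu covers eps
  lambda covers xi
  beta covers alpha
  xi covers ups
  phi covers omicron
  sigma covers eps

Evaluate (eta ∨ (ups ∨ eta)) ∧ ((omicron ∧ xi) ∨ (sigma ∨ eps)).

sigma

ups ∨ eta = lambda
eta ∨ lambda = lambda
omicron ∧ xi = beta
sigma ∨ eps = sigma
beta ∨ sigma = sigma
lambda ∧ sigma = sigma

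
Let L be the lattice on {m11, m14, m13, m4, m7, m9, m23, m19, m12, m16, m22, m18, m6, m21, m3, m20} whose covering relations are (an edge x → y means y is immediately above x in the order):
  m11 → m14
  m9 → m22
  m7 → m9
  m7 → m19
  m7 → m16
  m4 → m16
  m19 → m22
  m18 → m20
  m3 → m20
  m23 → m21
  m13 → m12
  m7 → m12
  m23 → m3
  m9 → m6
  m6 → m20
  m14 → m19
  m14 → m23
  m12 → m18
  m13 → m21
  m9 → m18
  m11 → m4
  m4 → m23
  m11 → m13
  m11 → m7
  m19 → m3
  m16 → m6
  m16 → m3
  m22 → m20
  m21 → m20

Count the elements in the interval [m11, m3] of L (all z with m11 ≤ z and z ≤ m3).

8

The interval [m11, m3] = {m11, m14, m16, m19, m23, m3, m4, m7}, which has 8 elements.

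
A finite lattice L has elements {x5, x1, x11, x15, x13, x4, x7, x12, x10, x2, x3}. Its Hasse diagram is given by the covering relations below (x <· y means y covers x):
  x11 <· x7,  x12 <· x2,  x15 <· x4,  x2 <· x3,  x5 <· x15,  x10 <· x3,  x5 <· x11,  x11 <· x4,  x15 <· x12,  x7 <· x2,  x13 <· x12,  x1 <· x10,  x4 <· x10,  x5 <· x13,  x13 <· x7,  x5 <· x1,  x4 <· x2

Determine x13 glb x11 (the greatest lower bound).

x5

Common lower bounds of {x13, x11}: x5.
The greatest among these is x5.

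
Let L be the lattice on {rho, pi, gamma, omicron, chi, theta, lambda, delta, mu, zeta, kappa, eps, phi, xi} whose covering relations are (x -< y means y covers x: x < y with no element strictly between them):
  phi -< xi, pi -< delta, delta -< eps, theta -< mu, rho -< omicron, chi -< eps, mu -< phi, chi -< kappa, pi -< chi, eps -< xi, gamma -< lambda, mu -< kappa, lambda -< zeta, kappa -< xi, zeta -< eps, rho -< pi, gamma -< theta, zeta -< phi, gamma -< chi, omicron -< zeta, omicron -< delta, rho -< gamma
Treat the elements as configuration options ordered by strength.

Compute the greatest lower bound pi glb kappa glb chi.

Common lower bounds of {pi, kappa, chi}: pi, rho.
The greatest among these is pi.

pi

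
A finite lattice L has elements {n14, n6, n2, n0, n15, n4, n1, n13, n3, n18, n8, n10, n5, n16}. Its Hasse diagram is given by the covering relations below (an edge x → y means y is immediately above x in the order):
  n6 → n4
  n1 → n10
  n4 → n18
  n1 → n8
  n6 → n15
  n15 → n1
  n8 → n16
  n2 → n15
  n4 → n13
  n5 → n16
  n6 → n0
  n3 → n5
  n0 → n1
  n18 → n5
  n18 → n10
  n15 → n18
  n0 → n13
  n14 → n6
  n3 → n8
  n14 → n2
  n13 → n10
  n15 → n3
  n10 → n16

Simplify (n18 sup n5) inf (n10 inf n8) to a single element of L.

n15

n18 ∨ n5 = n5
n10 ∧ n8 = n1
n5 ∧ n1 = n15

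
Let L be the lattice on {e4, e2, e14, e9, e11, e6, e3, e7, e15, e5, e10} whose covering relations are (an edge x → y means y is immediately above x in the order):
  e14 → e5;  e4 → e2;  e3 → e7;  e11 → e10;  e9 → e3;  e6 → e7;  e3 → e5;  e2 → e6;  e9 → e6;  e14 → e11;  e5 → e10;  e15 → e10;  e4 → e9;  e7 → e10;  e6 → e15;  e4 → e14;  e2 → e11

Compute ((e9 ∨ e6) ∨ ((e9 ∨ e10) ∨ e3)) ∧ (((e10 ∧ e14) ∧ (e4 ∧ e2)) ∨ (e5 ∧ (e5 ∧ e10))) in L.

e9 ∨ e6 = e6
e9 ∨ e10 = e10
e10 ∨ e3 = e10
e6 ∨ e10 = e10
e10 ∧ e14 = e14
e4 ∧ e2 = e4
e14 ∧ e4 = e4
e5 ∧ e10 = e5
e5 ∧ e5 = e5
e4 ∨ e5 = e5
e10 ∧ e5 = e5

e5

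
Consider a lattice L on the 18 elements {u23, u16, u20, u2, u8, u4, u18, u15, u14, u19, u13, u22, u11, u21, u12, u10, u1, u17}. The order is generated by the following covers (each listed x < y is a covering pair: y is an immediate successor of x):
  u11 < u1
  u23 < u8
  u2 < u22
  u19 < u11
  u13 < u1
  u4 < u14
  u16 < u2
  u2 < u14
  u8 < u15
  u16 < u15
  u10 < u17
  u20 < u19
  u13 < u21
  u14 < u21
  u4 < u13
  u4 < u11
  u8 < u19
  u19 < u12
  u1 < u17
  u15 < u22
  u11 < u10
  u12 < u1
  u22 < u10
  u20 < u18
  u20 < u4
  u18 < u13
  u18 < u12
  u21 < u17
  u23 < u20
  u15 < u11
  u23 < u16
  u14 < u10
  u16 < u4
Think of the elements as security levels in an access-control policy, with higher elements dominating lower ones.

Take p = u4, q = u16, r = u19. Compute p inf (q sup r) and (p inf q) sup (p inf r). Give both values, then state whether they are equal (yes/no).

q sup r = u11, so p inf (q sup r) = u4 inf u11 = u4.
p inf q = u16 and p inf r = u20, so (p inf q) sup (p inf r) = u16 sup u20 = u4.
Equal: yes.

u4; u4; yes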